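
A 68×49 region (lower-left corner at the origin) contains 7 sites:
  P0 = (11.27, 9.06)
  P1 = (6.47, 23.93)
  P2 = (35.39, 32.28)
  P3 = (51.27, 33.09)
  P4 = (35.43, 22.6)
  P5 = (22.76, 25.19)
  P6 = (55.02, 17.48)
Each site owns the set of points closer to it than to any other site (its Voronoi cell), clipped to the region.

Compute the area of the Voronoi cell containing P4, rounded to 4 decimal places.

Area of P4's cell: 405.6879

1. box [0,68]×[0,49]: [(0, 0) (68, 0) (68, 49) (0, 49)]
2. ⊥bis P4·P0 via (23.35,15.83): [(32.2216, 0) (68, 0) (68, 49) (4.7605, 49)]  |A|=2425.9377
3. ⊥bis P4·P1 via (20.95,23.265): [(20.8162, 20.3512) (32.2216, 0) (68, 0) (68, 49) (22.1319, 49)]  |A|=2177.1032
4. ⊥bis P4·P2 via (35.41,27.44): [(21.139, 27.381) (20.8162, 20.3512) (32.2216, 0) (68, 0) (68, 27.5747)]  |A|=1179.2867
5. ⊥bis P4·P3 via (43.35,27.845): [(43.5958, 27.4738) (21.139, 27.381) (20.8162, 20.3512) (32.2216, 0) (61.7903, 0)]  |A|=757.5156
6. ⊥bis P4·P5 via (29.095,23.895): [(43.5958, 27.4738) (29.8149, 27.4169) (26.3515, 10.4742) (32.2216, 0) (61.7903, 0)]  |A|=663.0306
7. ⊥bis P4·P6 via (45.225,20.04): [(46.1571, 23.6063) (43.5958, 27.4738) (29.8149, 27.4169) (26.3515, 10.4742) (32.2216, 0) (39.9874, 0)]  |A|=405.6879
8. canonical 6-gon: [(46.1571, 23.6063) (43.5958, 27.4738) (29.8149, 27.4169) (26.3515, 10.4742) (32.2216, 0) (39.9874, 0)]
9. shoelace: 405.6879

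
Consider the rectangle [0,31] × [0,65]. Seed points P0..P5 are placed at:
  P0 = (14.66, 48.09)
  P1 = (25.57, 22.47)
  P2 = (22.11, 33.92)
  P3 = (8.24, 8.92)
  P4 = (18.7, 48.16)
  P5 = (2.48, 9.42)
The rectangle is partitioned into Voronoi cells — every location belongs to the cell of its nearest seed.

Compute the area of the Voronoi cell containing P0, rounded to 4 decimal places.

1. box [0,31]×[0,65]: [(0, 0) (31, 0) (31, 65) (0, 65)]
2. ⊥bis P0·P1 via (20.115,35.28): [(0, 26.7142) (31, 39.9153) (31, 65) (0, 65)]  |A|=982.2427
3. ⊥bis P0·P2 via (18.385,41.005): [(0, 31.3389) (31, 47.6374) (31, 65) (0, 65)]  |A|=790.8662
4. ⊥bis P0·P3 via (11.45,28.505): [(0, 31.3389) (31, 47.6374) (31, 65) (0, 65)]  |A|=790.8662
5. ⊥bis P0·P4 via (16.68,48.125): [(0, 31.3389) (16.8176, 40.1809) (16.3876, 65) (0, 65)]  |A|=486.4125
6. ⊥bis P0·P5 via (8.57,28.755): [(0, 31.4543) (0.1372, 31.4111) (16.8176, 40.1809) (16.3876, 65) (0, 65)]  |A|=486.4045
7. canonical 5-gon: [(0, 31.4543) (0.1372, 31.4111) (16.8176, 40.1809) (16.3876, 65) (0, 65)]
8. shoelace: 486.4045

Area of P0's cell: 486.4045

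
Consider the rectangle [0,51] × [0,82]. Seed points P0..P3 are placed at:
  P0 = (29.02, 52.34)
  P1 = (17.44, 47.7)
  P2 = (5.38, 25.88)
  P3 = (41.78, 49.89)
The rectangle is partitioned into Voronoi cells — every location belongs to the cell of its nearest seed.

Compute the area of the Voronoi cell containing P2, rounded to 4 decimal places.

1. box [0,51]×[0,82]: [(0, 0) (51, 0) (51, 82) (0, 82)]
2. ⊥bis P2·P0 via (17.2,39.11): [(0, 54.4769) (0, 0) (51, 0) (51, 8.9123)]  |A|=1616.4236
3. ⊥bis P2·P1 via (11.41,36.79): [(33.4014, 24.6352) (0, 43.0964) (0, 0) (51, 0) (51, 8.9123)]  |A|=1426.3604
4. ⊥bis P2·P3 via (23.58,37.885): [(31.6991, 25.5761) (0, 43.0964) (0, 0) (48.5695, 0)]  |A|=1304.1684
5. canonical 4-gon: [(31.6991, 25.5761) (0, 43.0964) (0, 0) (48.5695, 0)]
6. shoelace: 1304.1684

Area of P2's cell: 1304.1684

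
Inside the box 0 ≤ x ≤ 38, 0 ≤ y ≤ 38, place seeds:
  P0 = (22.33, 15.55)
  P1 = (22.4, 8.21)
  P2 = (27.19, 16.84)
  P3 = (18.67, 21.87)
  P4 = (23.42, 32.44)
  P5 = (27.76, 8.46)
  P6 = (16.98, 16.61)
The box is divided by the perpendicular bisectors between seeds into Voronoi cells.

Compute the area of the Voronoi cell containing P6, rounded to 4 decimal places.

Area of P6's cell: 308.8257

1. box [0,38]×[0,38]: [(0, 0) (38, 0) (38, 38) (0, 38)]
2. ⊥bis P6·P0 via (19.655,16.08): [(0, 0) (16.4691, 0) (23.998, 38) (0, 38)]  |A|=768.8746
3. ⊥bis P6·P1 via (19.69,12.41): [(0, 0) (0.4568, 0) (18.8161, 11.8462) (23.998, 38) (0, 38)]  |A|=674.0327
4. ⊥bis P6·P2 via (22.085,16.725): [(0, 0) (0.4568, 0) (18.8161, 11.8462) (21.85, 27.1584) (21.6057, 38) (0, 38)]  |A|=661.0646
5. ⊥bis P6·P3 via (17.825,19.24): [(0, 24.967) (0, 0) (0.4568, 0) (18.8161, 11.8462) (20.1341, 18.4981)]  |A|=308.8257
6. ⊥bis P6·P4 via (20.2,24.525): [(0, 24.967) (0, 0) (0.4568, 0) (18.8161, 11.8462) (20.1341, 18.4981)]  |A|=308.8257
7. ⊥bis P6·P5 via (22.37,12.535): [(0, 24.967) (0, 0) (0.4568, 0) (18.8161, 11.8462) (20.1341, 18.4981)]  |A|=308.8257
8. canonical 5-gon: [(0, 24.967) (0, 0) (0.4568, 0) (18.8161, 11.8462) (20.1341, 18.4981)]
9. shoelace: 308.8257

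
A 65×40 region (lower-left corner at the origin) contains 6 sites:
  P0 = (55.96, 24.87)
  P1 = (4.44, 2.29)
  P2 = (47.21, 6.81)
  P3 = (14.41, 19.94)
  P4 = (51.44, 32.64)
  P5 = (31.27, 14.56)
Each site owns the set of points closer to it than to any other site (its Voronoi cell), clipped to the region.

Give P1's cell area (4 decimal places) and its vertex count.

Area of P1's cell: 218.3831 (4 vertices)

1. box [0,65]×[0,40]: [(0, 0) (65, 0) (65, 40) (0, 40)]
2. ⊥bis P1·P0 via (30.2,13.58): [(0, 0) (36.1518, 0) (18.6207, 40) (0, 40)]  |A|=1095.4506
3. ⊥bis P1·P2 via (25.825,4.55): [(0, 0) (26.3059, 0) (23.1773, 29.6034) (18.6207, 40) (0, 40)]  |A|=949.7139
4. ⊥bis P1·P3 via (9.425,11.115): [(0, 16.4389) (0, 0) (26.3059, 0) (26.1283, 1.6797)]  |A|=236.8544
5. ⊥bis P1·P4 via (27.94,17.465): [(0, 16.4389) (0, 0) (26.3059, 0) (26.1283, 1.6797)]  |A|=236.8544
6. ⊥bis P1·P5 via (17.855,8.425): [(19.1325, 5.6315) (0, 16.4389) (0, 0) (21.708, 0)]  |A|=218.3831
7. canonical 4-gon: [(19.1325, 5.6315) (0, 16.4389) (0, 0) (21.708, 0)]
8. shoelace: 218.3831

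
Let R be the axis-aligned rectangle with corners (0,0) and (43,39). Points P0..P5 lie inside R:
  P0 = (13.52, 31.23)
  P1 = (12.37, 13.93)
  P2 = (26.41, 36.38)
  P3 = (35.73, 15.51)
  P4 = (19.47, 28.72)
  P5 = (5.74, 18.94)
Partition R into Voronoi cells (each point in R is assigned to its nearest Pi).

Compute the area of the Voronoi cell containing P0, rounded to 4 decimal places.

1. box [0,43]×[0,39]: [(0, 0) (43, 0) (43, 39) (0, 39)]
2. ⊥bis P0·P1 via (12.945,22.58): [(0, 23.4405) (43, 20.5821) (43, 39) (0, 39)]  |A|=730.5135
3. ⊥bis P0·P2 via (19.965,33.805): [(0, 23.4405) (24.7637, 21.7944) (17.8894, 39) (0, 39)]  |A|=346.5544
4. ⊥bis P0·P3 via (24.625,23.37): [(0, 23.4405) (23.5661, 21.874) (24.3112, 22.9267) (17.8894, 39) (0, 39)]  |A|=345.8944
5. ⊥bis P0·P4 via (16.495,29.975): [(0, 23.4405) (13.3637, 22.5522) (19.063, 36.0626) (17.8894, 39) (0, 39)]  |A|=267.3859
6. ⊥bis P0·P5 via (9.63,25.085): [(0, 31.1811) (13.42, 22.6858) (19.063, 36.0626) (17.8894, 39) (0, 39)]  |A|=214.5284
7. canonical 5-gon: [(0, 31.1811) (13.42, 22.6858) (19.063, 36.0626) (17.8894, 39) (0, 39)]
8. shoelace: 214.5284

Area of P0's cell: 214.5284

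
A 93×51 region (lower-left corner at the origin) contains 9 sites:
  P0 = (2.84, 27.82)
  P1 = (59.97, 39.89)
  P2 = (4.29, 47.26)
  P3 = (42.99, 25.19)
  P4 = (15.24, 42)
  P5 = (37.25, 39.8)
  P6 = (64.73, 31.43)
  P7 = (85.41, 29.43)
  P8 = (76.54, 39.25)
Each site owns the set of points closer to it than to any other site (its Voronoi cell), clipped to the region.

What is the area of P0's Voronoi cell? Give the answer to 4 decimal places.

Area of P0's cell: 713.2557

1. box [0,93]×[0,51]: [(0, 0) (93, 0) (93, 51) (0, 51)]
2. ⊥bis P0·P1 via (31.405,33.855): [(0, 0) (38.5576, 0) (27.7827, 51) (0, 51)]  |A|=1691.6793
3. ⊥bis P0·P2 via (3.565,37.54): [(0, 37.8059) (0, 0) (38.5576, 0) (31.0597, 35.4892)]  |A|=1271.3107
4. ⊥bis P0·P3 via (22.915,26.505): [(23.5402, 36.0501) (0, 37.8059) (0, 0) (21.1788, 0)]  |A|=826.729
5. ⊥bis P0·P4 via (9.04,34.91): [(22.684, 22.9787) (6.2626, 37.3388) (0, 37.8059) (0, 0) (21.1788, 0)]  |A|=713.2557
6. ⊥bis P0·P5 via (20.045,33.81): [(22.684, 22.9787) (6.2626, 37.3388) (0, 37.8059) (0, 0) (21.1788, 0)]  |A|=713.2557
7. ⊥bis P0·P6 via (33.785,29.625): [(22.684, 22.9787) (6.2626, 37.3388) (0, 37.8059) (0, 0) (21.1788, 0)]  |A|=713.2557
8. ⊥bis P0·P7 via (44.125,28.625): [(22.684, 22.9787) (6.2626, 37.3388) (0, 37.8059) (0, 0) (21.1788, 0)]  |A|=713.2557
9. ⊥bis P0·P8 via (39.69,33.535): [(22.684, 22.9787) (6.2626, 37.3388) (0, 37.8059) (0, 0) (21.1788, 0)]  |A|=713.2557
10. canonical 5-gon: [(22.684, 22.9787) (6.2626, 37.3388) (0, 37.8059) (0, 0) (21.1788, 0)]
11. shoelace: 713.2557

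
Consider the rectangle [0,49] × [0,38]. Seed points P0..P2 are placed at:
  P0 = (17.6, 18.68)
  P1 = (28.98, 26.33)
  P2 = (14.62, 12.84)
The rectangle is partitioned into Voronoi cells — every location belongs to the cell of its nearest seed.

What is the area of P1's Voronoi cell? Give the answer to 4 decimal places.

1. box [0,49]×[0,38]: [(0, 0) (49, 0) (49, 38) (0, 38)]
2. ⊥bis P1·P0 via (23.29,22.505): [(38.4186, 0) (49, 0) (49, 38) (12.8738, 38)]  |A|=887.4454
3. ⊥bis P1·P2 via (21.8,19.585): [(33.9405, 6.6616) (40.1984, 0) (49, 0) (49, 38) (12.8738, 38)]  |A|=881.5171
4. canonical 5-gon: [(33.9405, 6.6616) (40.1984, 0) (49, 0) (49, 38) (12.8738, 38)]
5. shoelace: 881.5171

Area of P1's cell: 881.5171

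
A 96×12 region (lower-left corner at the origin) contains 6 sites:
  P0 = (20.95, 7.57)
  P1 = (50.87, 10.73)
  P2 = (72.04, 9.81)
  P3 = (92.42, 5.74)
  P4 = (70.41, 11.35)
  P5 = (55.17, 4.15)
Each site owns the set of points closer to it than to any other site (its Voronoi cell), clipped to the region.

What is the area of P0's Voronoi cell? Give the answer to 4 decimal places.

1. box [0,96]×[0,12]: [(0, 0) (96, 0) (96, 12) (0, 12)]
2. ⊥bis P0·P1 via (35.91,9.15): [(0, 0) (36.8764, 0) (35.609, 12) (0, 12)]  |A|=434.9122
3. ⊥bis P0·P2 via (46.495,8.69): [(0, 0) (36.8764, 0) (35.609, 12) (0, 12)]  |A|=434.9122
4. ⊥bis P0·P3 via (56.685,6.655): [(0, 0) (36.8764, 0) (35.609, 12) (0, 12)]  |A|=434.9122
5. ⊥bis P0·P4 via (45.68,9.46): [(0, 0) (36.8764, 0) (35.609, 12) (0, 12)]  |A|=434.9122
6. ⊥bis P0·P5 via (38.06,5.86): [(0, 0) (36.8764, 0) (35.609, 12) (0, 12)]  |A|=434.9122
7. canonical 4-gon: [(0, 0) (36.8764, 0) (35.609, 12) (0, 12)]
8. shoelace: 434.9122

Area of P0's cell: 434.9122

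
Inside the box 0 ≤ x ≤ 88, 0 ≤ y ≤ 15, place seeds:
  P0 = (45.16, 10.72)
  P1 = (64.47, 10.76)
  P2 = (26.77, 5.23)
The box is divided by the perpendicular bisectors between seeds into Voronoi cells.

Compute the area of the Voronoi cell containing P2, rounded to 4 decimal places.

Area of P2's cell: 541.6020

1. box [0,88]×[0,15]: [(0, 0) (88, 0) (88, 15) (0, 15)]
2. ⊥bis P2·P0 via (35.965,7.975): [(0, 0) (38.3458, 0) (33.8678, 15) (0, 15)]  |A|=541.602
3. ⊥bis P2·P1 via (45.62,7.995): [(0, 0) (38.3458, 0) (33.8678, 15) (0, 15)]  |A|=541.602
4. canonical 4-gon: [(0, 0) (38.3458, 0) (33.8678, 15) (0, 15)]
5. shoelace: 541.602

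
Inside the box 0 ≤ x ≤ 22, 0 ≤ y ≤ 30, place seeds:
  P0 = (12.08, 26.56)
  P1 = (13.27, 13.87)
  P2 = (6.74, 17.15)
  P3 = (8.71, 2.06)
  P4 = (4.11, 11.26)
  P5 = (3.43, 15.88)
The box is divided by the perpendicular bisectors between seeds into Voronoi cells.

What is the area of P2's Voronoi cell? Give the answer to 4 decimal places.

Area of P2's cell: 66.0738

1. box [0,22]×[0,30]: [(0, 0) (22, 0) (22, 30) (0, 30)]
2. ⊥bis P2·P0 via (9.41,21.855): [(0, 27.195) (0, 0) (22, 0) (22, 14.7104)]  |A|=460.9595
3. ⊥bis P2·P1 via (10.005,15.51): [(12.3531, 20.1848) (0, 27.195) (0, 0) (2.2144, 0)]  |A|=190.3203
4. ⊥bis P2·P3 via (7.725,9.605): [(6.9908, 9.5091) (12.3531, 20.1848) (0, 27.195) (0, 8.5965)]  |A|=149.7437
5. ⊥bis P2·P4 via (5.425,14.205): [(8.6305, 12.7737) (12.3531, 20.1848) (0, 27.195) (0, 16.6274)]  |A|=104.4258
6. ⊥bis P2·P5 via (5.085,16.515): [(6.0843, 13.9106) (8.6305, 12.7737) (12.3531, 20.1848) (1.262, 26.4788)]  |A|=66.0738
7. canonical 4-gon: [(6.0843, 13.9106) (8.6305, 12.7737) (12.3531, 20.1848) (1.262, 26.4788)]
8. shoelace: 66.0738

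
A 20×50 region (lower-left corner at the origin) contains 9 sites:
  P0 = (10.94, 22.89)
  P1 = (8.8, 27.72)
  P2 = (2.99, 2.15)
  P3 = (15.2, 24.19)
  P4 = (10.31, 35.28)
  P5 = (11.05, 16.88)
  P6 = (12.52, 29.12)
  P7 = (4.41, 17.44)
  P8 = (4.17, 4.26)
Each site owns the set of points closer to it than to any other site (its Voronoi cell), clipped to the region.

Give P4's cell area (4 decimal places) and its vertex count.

1. box [0,20]×[0,50]: [(0, 0) (20, 0) (20, 50) (0, 50)]
2. ⊥bis P4·P0 via (10.625,29.085): [(0, 28.5447) (20, 29.5617) (20, 50) (0, 50)]  |A|=418.9356
3. ⊥bis P4·P1 via (9.555,31.5): [(0, 33.4085) (19.4096, 29.5317) (20, 29.5617) (20, 50) (0, 50)]  |A|=371.734
4. ⊥bis P4·P2 via (6.65,18.715): [(0, 33.4085) (19.4096, 29.5317) (20, 29.5617) (20, 50) (0, 50)]  |A|=371.734
5. ⊥bis P4·P3 via (12.755,29.735): [(0, 33.4085) (14.5123, 30.5099) (20, 32.9296) (20, 50) (0, 50)]  |A|=362.1307
6. ⊥bis P4·P5 via (10.68,26.08): [(0, 33.4085) (14.5123, 30.5099) (20, 32.9296) (20, 50) (0, 50)]  |A|=362.1307
7. ⊥bis P4·P6 via (11.415,32.2): [(0, 33.4085) (9.4965, 31.5117) (20, 35.28) (20, 50) (0, 50)]  |A|=340.9695
8. ⊥bis P4·P7 via (7.36,26.36): [(0, 33.4085) (9.4965, 31.5117) (20, 35.28) (20, 50) (0, 50)]  |A|=340.9695
9. ⊥bis P4·P8 via (7.24,19.77): [(0, 33.4085) (9.4965, 31.5117) (20, 35.28) (20, 50) (0, 50)]  |A|=340.9695
10. canonical 5-gon: [(0, 33.4085) (9.4965, 31.5117) (20, 35.28) (20, 50) (0, 50)]
11. shoelace: 340.9695

Area of P4's cell: 340.9695 (5 vertices)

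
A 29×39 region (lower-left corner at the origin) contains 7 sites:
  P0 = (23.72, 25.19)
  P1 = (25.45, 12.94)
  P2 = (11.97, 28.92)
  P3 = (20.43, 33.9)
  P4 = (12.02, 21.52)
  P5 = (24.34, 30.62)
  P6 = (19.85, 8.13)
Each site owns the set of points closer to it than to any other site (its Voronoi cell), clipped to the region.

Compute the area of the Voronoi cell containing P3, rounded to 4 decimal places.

1. box [0,29]×[0,39]: [(0, 0) (29, 0) (29, 39) (0, 39)]
2. ⊥bis P3·P0 via (22.075,29.545): [(0, 21.2067) (29, 32.1608) (29, 39) (0, 39)]  |A|=357.1721
3. ⊥bis P3·P1 via (22.94,23.42): [(0, 21.2067) (29, 32.1608) (29, 39) (0, 39)]  |A|=357.1721
4. ⊥bis P3·P2 via (16.2,31.41): [(18.1668, 28.0688) (29, 32.1608) (29, 39) (11.7321, 39)]  |A|=131.4249
5. ⊥bis P3·P4 via (16.225,27.71): [(18.1668, 28.0688) (29, 32.1608) (29, 39) (11.7321, 39)]  |A|=131.4249
6. ⊥bis P3·P5 via (22.385,32.26): [(18.1668, 28.0688) (19.1948, 28.4571) (28.039, 39) (11.7321, 39)]  |A|=92.8291
7. ⊥bis P3·P6 via (20.14,21.015): [(18.1668, 28.0688) (19.1948, 28.4571) (28.039, 39) (11.7321, 39)]  |A|=92.8291
8. canonical 4-gon: [(18.1668, 28.0688) (19.1948, 28.4571) (28.039, 39) (11.7321, 39)]
9. shoelace: 92.8291

Area of P3's cell: 92.8291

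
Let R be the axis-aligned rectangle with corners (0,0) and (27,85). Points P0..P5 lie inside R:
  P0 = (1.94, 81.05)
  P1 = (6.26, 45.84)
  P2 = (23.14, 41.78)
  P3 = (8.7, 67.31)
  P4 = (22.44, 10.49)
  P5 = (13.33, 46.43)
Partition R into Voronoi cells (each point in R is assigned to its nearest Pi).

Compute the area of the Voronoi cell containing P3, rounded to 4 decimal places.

Area of P3's cell: 547.5288

1. box [0,27]×[0,85]: [(0, 0) (27, 0) (27, 85) (0, 85)]
2. ⊥bis P3·P0 via (5.32,74.18): [(0, 71.5626) (0, 0) (27, 0) (27, 84.8464)]  |A|=2111.5218
3. ⊥bis P3·P1 via (7.48,56.575): [(0, 71.5626) (0, 57.4251) (27, 54.3566) (27, 84.8464)]  |A|=602.469
4. ⊥bis P3·P2 via (15.92,54.545): [(0, 71.5626) (0, 57.4251) (17.4965, 55.4367) (27, 60.8119) (27, 84.8464)]  |A|=571.7947
5. ⊥bis P3·P4 via (15.57,38.9): [(0, 71.5626) (0, 57.4251) (17.4965, 55.4367) (27, 60.8119) (27, 84.8464)]  |A|=571.7947
6. ⊥bis P3·P5 via (11.015,56.87): [(0, 71.5626) (0, 57.4251) (8.9376, 56.4093) (25.8444, 60.1583) (27, 60.8119) (27, 84.8464)]  |A|=547.5288
7. canonical 6-gon: [(0, 71.5626) (0, 57.4251) (8.9376, 56.4093) (25.8444, 60.1583) (27, 60.8119) (27, 84.8464)]
8. shoelace: 547.5288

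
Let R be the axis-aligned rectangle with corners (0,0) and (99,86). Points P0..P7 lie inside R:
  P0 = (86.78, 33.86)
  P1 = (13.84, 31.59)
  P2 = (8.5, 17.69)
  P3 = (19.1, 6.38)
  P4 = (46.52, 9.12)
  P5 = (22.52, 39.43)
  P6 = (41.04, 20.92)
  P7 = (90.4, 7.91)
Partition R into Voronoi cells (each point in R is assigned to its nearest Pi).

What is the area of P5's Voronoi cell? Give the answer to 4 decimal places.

1. box [0,99]×[0,86]: [(0, 0) (99, 0) (99, 86) (0, 86)]
2. ⊥bis P5·P0 via (54.65,36.645): [(0, 0) (51.4736, 0) (58.928, 86) (0, 86)]  |A|=4747.2727
3. ⊥bis P5·P1 via (18.18,35.51): [(0, 55.6379) (50.2535, 0) (51.4736, 0) (58.928, 86) (0, 86)]  |A|=3349.2729
4. ⊥bis P5·P2 via (15.51,28.56): [(0, 55.6379) (36.9402, 14.7398) (51.9142, 5.0831) (58.928, 86) (0, 86)]  |A|=3300.0961
5. ⊥bis P5·P3 via (20.81,22.905): [(0, 55.6379) (30.4678, 21.9056) (53.1688, 19.5565) (58.928, 86) (0, 86)]  |A|=3111.9425
6. ⊥bis P5·P4 via (34.52,24.275): [(0, 55.6379) (30.4678, 21.9056) (31.4052, 21.8086) (54.9822, 40.4773) (58.928, 86) (0, 86)]  |A|=2882.2444
7. ⊥bis P5·P6 via (31.78,30.175): [(0, 55.6379) (27.1673, 25.5598) (56.2077, 54.6159) (58.928, 86) (0, 86)]  |A|=2609.4226
8. ⊥bis P5·P7 via (56.46,23.67): [(0, 55.6379) (27.1673, 25.5598) (56.2077, 54.6159) (58.928, 86) (0, 86)]  |A|=2609.4226
9. canonical 5-gon: [(0, 55.6379) (27.1673, 25.5598) (56.2077, 54.6159) (58.928, 86) (0, 86)]
10. shoelace: 2609.4226

Area of P5's cell: 2609.4226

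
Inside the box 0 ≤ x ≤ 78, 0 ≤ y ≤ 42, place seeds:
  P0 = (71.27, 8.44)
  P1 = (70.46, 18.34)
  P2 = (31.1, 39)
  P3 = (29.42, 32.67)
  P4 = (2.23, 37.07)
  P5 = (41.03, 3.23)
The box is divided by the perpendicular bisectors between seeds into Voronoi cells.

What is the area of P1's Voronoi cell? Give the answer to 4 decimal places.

1. box [0,78]×[0,42]: [(0, 0) (78, 0) (78, 42) (0, 42)]
2. ⊥bis P1·P0 via (70.865,13.39): [(0, 7.592) (78, 13.9738) (78, 42) (0, 42)]  |A|=2434.9366
3. ⊥bis P1·P2 via (50.78,28.67): [(41.4984, 10.9873) (78, 13.9738) (78, 42) (57.7769, 42)]  |A|=825.0883
4. ⊥bis P1·P3 via (49.94,25.505): [(51.5719, 30.1788) (44.97, 11.2713) (78, 13.9738) (78, 42) (57.7769, 42)]  |A|=793.2061
5. ⊥bis P1·P4 via (36.345,27.705): [(51.5719, 30.1788) (44.97, 11.2713) (78, 13.9738) (78, 42) (57.7769, 42)]  |A|=793.2061
6. ⊥bis P1·P5 via (55.745,10.785): [(51.5719, 30.1788) (49.2306, 23.4733) (55.071, 12.0978) (78, 13.9738) (78, 42) (57.7769, 42)]  |A|=733.3408
7. canonical 6-gon: [(51.5719, 30.1788) (49.2306, 23.4733) (55.071, 12.0978) (78, 13.9738) (78, 42) (57.7769, 42)]
8. shoelace: 733.3408

Area of P1's cell: 733.3408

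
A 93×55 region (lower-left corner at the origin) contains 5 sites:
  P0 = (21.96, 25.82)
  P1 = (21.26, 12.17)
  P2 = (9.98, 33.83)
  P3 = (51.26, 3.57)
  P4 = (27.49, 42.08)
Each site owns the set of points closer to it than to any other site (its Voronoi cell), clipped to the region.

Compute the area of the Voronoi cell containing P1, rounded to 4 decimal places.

1. box [0,93]×[0,55]: [(0, 0) (93, 0) (93, 55) (0, 55)]
2. ⊥bis P1·P0 via (21.61,18.995): [(0, 20.1032) (0, 0) (93, 0) (93, 15.334)]  |A|=1647.8288
3. ⊥bis P1·P2 via (15.62,23): [(9.1559, 19.6337) (0, 14.8655) (0, 0) (93, 0) (93, 15.334)]  |A|=1623.8507
4. ⊥bis P1·P3 via (36.26,7.87): [(39.1907, 18.0934) (9.1559, 19.6337) (0, 14.8655) (0, 0) (34.0039, 0)]  |A|=677.5752
5. ⊥bis P1·P4 via (24.375,27.125): [(39.1907, 18.0934) (9.1559, 19.6337) (0, 14.8655) (0, 0) (34.0039, 0)]  |A|=677.5752
6. canonical 5-gon: [(39.1907, 18.0934) (9.1559, 19.6337) (0, 14.8655) (0, 0) (34.0039, 0)]
7. shoelace: 677.5752

Area of P1's cell: 677.5752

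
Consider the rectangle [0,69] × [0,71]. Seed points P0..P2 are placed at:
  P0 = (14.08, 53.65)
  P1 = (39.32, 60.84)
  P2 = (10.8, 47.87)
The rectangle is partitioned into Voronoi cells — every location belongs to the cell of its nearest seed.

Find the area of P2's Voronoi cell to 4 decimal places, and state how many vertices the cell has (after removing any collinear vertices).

1. box [0,69]×[0,71]: [(0, 0) (69, 0) (69, 71) (0, 71)]
2. ⊥bis P2·P0 via (12.44,50.76): [(0, 57.8194) (0, 0) (69, 0) (69, 18.6637)]  |A|=2638.6651
3. ⊥bis P2·P1 via (25.06,54.355): [(31.6532, 39.857) (0, 57.8194) (0, 0) (49.7789, 0)]  |A|=1907.1047
4. canonical 4-gon: [(31.6532, 39.857) (0, 57.8194) (0, 0) (49.7789, 0)]
5. shoelace: 1907.1047

Area of P2's cell: 1907.1047 (4 vertices)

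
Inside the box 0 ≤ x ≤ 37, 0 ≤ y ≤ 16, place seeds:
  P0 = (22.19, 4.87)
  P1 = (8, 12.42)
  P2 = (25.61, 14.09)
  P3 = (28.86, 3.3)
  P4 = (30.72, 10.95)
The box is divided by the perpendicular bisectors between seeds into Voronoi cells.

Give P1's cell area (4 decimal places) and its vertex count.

Area of P1's cell: 231.1881 (5 vertices)

1. box [0,37]×[0,16]: [(0, 0) (37, 0) (37, 16) (0, 16)]
2. ⊥bis P1·P0 via (15.095,8.645): [(0, 0) (10.4953, 0) (19.0083, 16) (0, 16)]  |A|=236.0291
3. ⊥bis P1·P2 via (16.805,13.255): [(0, 0) (10.4953, 0) (16.9174, 12.0701) (16.5447, 16) (0, 16)]  |A|=231.1881
4. ⊥bis P1·P3 via (18.43,7.86): [(0, 0) (10.4953, 0) (16.9174, 12.0701) (16.5447, 16) (0, 16)]  |A|=231.1881
5. ⊥bis P1·P4 via (19.36,11.685): [(0, 0) (10.4953, 0) (16.9174, 12.0701) (16.5447, 16) (0, 16)]  |A|=231.1881
6. canonical 5-gon: [(0, 0) (10.4953, 0) (16.9174, 12.0701) (16.5447, 16) (0, 16)]
7. shoelace: 231.1881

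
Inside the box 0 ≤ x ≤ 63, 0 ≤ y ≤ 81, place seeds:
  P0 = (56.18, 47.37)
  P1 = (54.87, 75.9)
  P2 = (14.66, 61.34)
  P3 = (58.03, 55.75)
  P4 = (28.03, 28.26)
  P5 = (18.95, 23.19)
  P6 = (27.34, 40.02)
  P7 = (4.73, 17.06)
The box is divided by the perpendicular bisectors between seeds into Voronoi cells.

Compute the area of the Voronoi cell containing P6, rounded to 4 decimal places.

Area of P6's cell: 579.7932

1. box [0,63]×[0,81]: [(0, 0) (63, 0) (63, 81) (0, 81)]
2. ⊥bis P6·P0 via (41.76,43.695): [(0, 0) (52.8959, 0) (32.2527, 81) (0, 81)]  |A|=3448.515
3. ⊥bis P6·P1 via (41.105,57.96): [(0, 0) (52.8959, 0) (37.4, 60.8028) (11.0768, 81) (0, 81)]  |A|=3234.6685
4. ⊥bis P6·P2 via (21,50.68): [(0, 38.1903) (0, 0) (52.8959, 0) (37.4817, 60.4824)]  |A|=2315.3528
5. ⊥bis P6·P3 via (42.685,47.885): [(36.5211, 59.9111) (0, 38.1903) (0, 0) (52.8959, 0) (38.7213, 55.6185)]  |A|=2312.6626
6. ⊥bis P6·P4 via (27.685,34.14): [(36.5211, 59.9111) (0, 38.1903) (0, 32.5156) (43.9519, 35.0944) (38.7213, 55.6185)]  |A|=669.9258
7. ⊥bis P6·P5 via (23.145,31.605): [(36.5211, 59.9111) (4.5303, 40.8847) (19.0734, 33.6347) (43.9519, 35.0944) (38.7213, 55.6185)]  |A|=579.7932
8. ⊥bis P6·P7 via (16.035,28.54): [(36.5211, 59.9111) (4.5303, 40.8847) (19.0734, 33.6347) (43.9519, 35.0944) (38.7213, 55.6185)]  |A|=579.7932
9. canonical 5-gon: [(36.5211, 59.9111) (4.5303, 40.8847) (19.0734, 33.6347) (43.9519, 35.0944) (38.7213, 55.6185)]
10. shoelace: 579.7932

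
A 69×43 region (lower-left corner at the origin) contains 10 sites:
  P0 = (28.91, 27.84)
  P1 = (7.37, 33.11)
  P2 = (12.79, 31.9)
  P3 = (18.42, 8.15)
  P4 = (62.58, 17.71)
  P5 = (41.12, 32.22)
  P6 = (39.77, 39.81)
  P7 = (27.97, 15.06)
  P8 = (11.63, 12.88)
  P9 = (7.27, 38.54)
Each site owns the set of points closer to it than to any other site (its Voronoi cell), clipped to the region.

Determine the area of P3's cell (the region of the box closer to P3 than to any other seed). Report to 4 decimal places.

1. box [0,69]×[0,43]: [(0, 0) (69, 0) (69, 43) (0, 43)]
2. ⊥bis P3·P0 via (23.665,17.995): [(0, 30.6027) (0, 0) (57.4421, 0)]  |A|=878.9417
3. ⊥bis P3·P1 via (12.895,20.63): [(16.0758, 22.0382) (0, 14.9213) (0, 0) (57.4421, 0)]  |A|=752.8956
4. ⊥bis P3·P2 via (15.605,20.025): [(18.546, 20.7222) (6.8295, 17.9447) (0, 14.9213) (0, 0) (57.4421, 0)]  |A|=741.7556
5. ⊥bis P3·P4 via (40.5,12.93): [(41.4553, 8.5171) (18.546, 20.7222) (6.8295, 17.9447) (0, 14.9213) (0, 0) (43.2992, 0)]  |A|=681.5276
6. ⊥bis P3·P5 via (29.77,20.185): [(41.4553, 8.5171) (18.546, 20.7222) (6.8295, 17.9447) (0, 14.9213) (0, 0) (43.2992, 0)]  |A|=681.5276
7. ⊥bis P3·P6 via (29.095,23.98): [(41.4553, 8.5171) (18.546, 20.7222) (6.8295, 17.9447) (0, 14.9213) (0, 0) (43.2992, 0)]  |A|=681.5276
8. ⊥bis P3·P7 via (23.195,11.605): [(16.8834, 20.328) (6.8295, 17.9447) (0, 14.9213) (0, 0) (31.5919, 0)]  |A|=454.1219
9. ⊥bis P3·P8 via (15.025,10.515): [(19.4193, 16.8232) (7.7001, 0) (31.5919, 0)]  |A|=200.9678
10. ⊥bis P3·P9 via (12.845,23.345): [(19.4193, 16.8232) (7.7001, 0) (31.5919, 0)]  |A|=200.9678
11. canonical 3-gon: [(19.4193, 16.8232) (7.7001, 0) (31.5919, 0)]
12. shoelace: 200.9678

Area of P3's cell: 200.9678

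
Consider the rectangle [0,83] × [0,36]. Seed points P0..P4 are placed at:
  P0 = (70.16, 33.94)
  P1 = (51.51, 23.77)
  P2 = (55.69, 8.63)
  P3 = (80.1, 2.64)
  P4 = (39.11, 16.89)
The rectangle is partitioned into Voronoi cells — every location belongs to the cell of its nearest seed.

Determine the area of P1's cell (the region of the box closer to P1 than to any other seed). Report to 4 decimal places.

Area of P1's cell: 380.8615

1. box [0,83]×[0,36]: [(0, 0) (83, 0) (83, 36) (0, 36)]
2. ⊥bis P1·P0 via (60.835,28.855): [(0, 0) (76.5699, 0) (56.9388, 36) (0, 36)]  |A|=2403.1556
3. ⊥bis P1·P2 via (53.6,16.2): [(0, 1.4016) (65.8861, 19.5921) (56.9388, 36) (0, 36)]  |A|=1606.9015
4. ⊥bis P1·P3 via (65.805,13.205): [(0, 1.4016) (65.8861, 19.5921) (56.9388, 36) (0, 36)]  |A|=1606.9015
5. ⊥bis P1·P4 via (45.31,20.33): [(48.3983, 14.7639) (65.8861, 19.5921) (56.9388, 36) (36.6157, 36)]  |A|=380.8615
6. canonical 4-gon: [(48.3983, 14.7639) (65.8861, 19.5921) (56.9388, 36) (36.6157, 36)]
7. shoelace: 380.8615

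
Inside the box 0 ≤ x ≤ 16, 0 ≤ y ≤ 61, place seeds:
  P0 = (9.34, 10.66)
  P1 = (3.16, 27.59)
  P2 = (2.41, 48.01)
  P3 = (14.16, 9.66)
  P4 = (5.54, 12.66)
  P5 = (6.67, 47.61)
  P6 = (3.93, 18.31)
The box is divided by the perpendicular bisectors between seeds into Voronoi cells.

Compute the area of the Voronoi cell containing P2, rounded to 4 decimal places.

Area of P2's cell: 108.9219

1. box [0,16]×[0,61]: [(0, 0) (16, 0) (16, 61) (0, 61)]
2. ⊥bis P2·P0 via (5.875,29.335): [(0, 28.2449) (16, 31.2136) (16, 61) (0, 61)]  |A|=500.3316
3. ⊥bis P2·P1 via (2.785,37.8): [(0, 37.6977) (16, 38.2854) (16, 61) (0, 61)]  |A|=368.1354
4. ⊥bis P2·P3 via (8.285,28.835): [(0, 37.6977) (16, 38.2854) (16, 61) (0, 61)]  |A|=368.1354
5. ⊥bis P2·P4 via (3.975,30.335): [(0, 37.6977) (16, 38.2854) (16, 61) (0, 61)]  |A|=368.1354
6. ⊥bis P2·P5 via (4.54,47.81): [(0, 37.6977) (3.6029, 37.83) (5.7785, 61) (0, 61)]  |A|=108.9219
7. ⊥bis P2·P6 via (3.17,33.16): [(0, 37.6977) (3.6029, 37.83) (5.7785, 61) (0, 61)]  |A|=108.9219
8. canonical 4-gon: [(0, 37.6977) (3.6029, 37.83) (5.7785, 61) (0, 61)]
9. shoelace: 108.9219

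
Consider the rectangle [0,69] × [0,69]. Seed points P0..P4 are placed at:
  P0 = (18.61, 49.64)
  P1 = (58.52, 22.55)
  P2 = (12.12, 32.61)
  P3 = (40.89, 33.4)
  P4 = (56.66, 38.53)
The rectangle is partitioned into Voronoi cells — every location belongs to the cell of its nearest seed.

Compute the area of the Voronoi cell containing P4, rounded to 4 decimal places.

1. box [0,69]×[0,69]: [(0, 0) (69, 0) (69, 69) (0, 69)]
2. ⊥bis P4·P0 via (37.635,44.085): [(24.7629, 0) (69, 0) (69, 69) (44.9098, 69)]  |A|=2357.2932
3. ⊥bis P4·P1 via (57.59,30.54): [(32.8389, 27.6591) (69, 31.8681) (69, 69) (44.9098, 69)]  |A|=1169.3216
4. ⊥bis P4·P2 via (34.39,35.57): [(34.6273, 33.7843) (35.4018, 27.9574) (69, 31.8681) (69, 69) (44.9098, 69)]  |A|=1161.7391
5. ⊥bis P4·P3 via (48.775,35.965): [(41.6549, 57.8526) (50.797, 29.7493) (69, 31.8681) (69, 69) (44.9098, 69)]  |A|=907.4264
6. canonical 5-gon: [(41.6549, 57.8526) (50.797, 29.7493) (69, 31.8681) (69, 69) (44.9098, 69)]
7. shoelace: 907.4264

Area of P4's cell: 907.4264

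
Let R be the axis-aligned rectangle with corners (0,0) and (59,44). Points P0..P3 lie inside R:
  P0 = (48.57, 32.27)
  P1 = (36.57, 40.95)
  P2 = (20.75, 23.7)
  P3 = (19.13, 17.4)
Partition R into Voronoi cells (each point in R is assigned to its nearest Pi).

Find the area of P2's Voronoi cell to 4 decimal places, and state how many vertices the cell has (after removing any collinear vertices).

1. box [0,59]×[0,44]: [(0, 0) (59, 0) (59, 44) (0, 44)]
2. ⊥bis P2·P0 via (34.66,27.985): [(0, 0) (43.2808, 0) (29.7266, 44) (0, 44)]  |A|=1606.1624
3. ⊥bis P2·P1 via (28.66,32.325): [(0, 0) (43.2808, 0) (35.1592, 26.3646) (15.9297, 44) (0, 44)]  |A|=1484.5057
4. ⊥bis P2·P3 via (19.94,20.55): [(0, 25.6774) (38.4137, 15.7996) (35.1592, 26.3646) (15.9297, 44) (0, 44)]  |A|=649.4126
5. canonical 5-gon: [(0, 25.6774) (38.4137, 15.7996) (35.1592, 26.3646) (15.9297, 44) (0, 44)]
6. shoelace: 649.4126

Area of P2's cell: 649.4126 (5 vertices)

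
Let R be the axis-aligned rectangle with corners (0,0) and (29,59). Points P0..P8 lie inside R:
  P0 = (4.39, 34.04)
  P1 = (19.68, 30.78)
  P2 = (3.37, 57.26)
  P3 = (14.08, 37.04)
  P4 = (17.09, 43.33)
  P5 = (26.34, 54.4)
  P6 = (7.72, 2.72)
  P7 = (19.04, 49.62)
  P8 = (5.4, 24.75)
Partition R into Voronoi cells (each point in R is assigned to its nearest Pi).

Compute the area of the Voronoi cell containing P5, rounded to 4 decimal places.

1. box [0,29]×[0,59]: [(0, 0) (29, 0) (29, 59) (0, 59)]
2. ⊥bis P5·P0 via (15.365,44.22): [(29, 29.5202) (29, 59) (1.6556, 59)]  |A|=403.0536
3. ⊥bis P5·P1 via (23.01,42.59): [(14.7048, 44.9318) (29, 40.901) (29, 59) (1.6556, 59)]  |A|=321.7077
4. ⊥bis P5·P2 via (14.855,55.83): [(13.6409, 46.0788) (14.7048, 44.9318) (29, 40.901) (29, 59) (15.2497, 59)]  |A|=233.8817
5. ⊥bis P5·P3 via (20.21,45.72): [(14.1308, 50.0133) (25.7267, 41.824) (29, 40.901) (29, 59) (15.2497, 59)]  |A|=204.3957
6. ⊥bis P5·P4 via (21.715,48.865): [(14.716, 54.7133) (29, 42.7777) (29, 59) (15.2497, 59)]  |A|=145.3313
7. ⊥bis P5·P6 via (17.03,28.56): [(14.716, 54.7133) (29, 42.7777) (29, 59) (15.2497, 59)]  |A|=145.3313
8. ⊥bis P5·P7 via (22.69,52.01): [(28.4154, 43.2662) (29, 42.7777) (29, 59) (18.113, 59)]  |A|=90.3889
9. ⊥bis P5·P8 via (15.87,39.575): [(28.4154, 43.2662) (29, 42.7777) (29, 59) (18.113, 59)]  |A|=90.3889
10. canonical 4-gon: [(28.4154, 43.2662) (29, 42.7777) (29, 59) (18.113, 59)]
11. shoelace: 90.3889

Area of P5's cell: 90.3889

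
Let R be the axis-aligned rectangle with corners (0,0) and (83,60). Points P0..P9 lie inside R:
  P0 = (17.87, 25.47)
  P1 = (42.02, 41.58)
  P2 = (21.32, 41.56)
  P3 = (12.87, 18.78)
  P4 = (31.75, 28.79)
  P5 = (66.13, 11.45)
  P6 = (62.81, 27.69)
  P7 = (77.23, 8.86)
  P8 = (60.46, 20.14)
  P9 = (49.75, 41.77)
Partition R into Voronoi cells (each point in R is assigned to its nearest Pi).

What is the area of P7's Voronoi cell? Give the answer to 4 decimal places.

Area of P7's cell: 269.8321

1. box [0,83]×[0,60]: [(0, 0) (83, 0) (83, 60) (0, 60)]
2. ⊥bis P7·P0 via (47.55,17.165): [(42.7469, 0) (83, 0) (83, 60) (59.536, 60)]  |A|=1911.5121
3. ⊥bis P7·P1 via (59.625,25.22): [(45.5726, 10.0982) (42.7469, 0) (83, 0) (83, 50.3738)]  |A|=1145.9231
4. ⊥bis P7·P2 via (49.275,25.21): [(45.5726, 10.0982) (42.7469, 0) (83, 0) (83, 50.3738)]  |A|=1145.9231
5. ⊥bis P7·P3 via (45.05,13.82): [(45.5726, 10.0982) (43.132, 1.3761) (42.9199, 0) (83, 0) (83, 50.3738)]  |A|=1145.8041
6. ⊥bis P7·P4 via (54.49,18.825): [(55.2108, 20.4699) (46.2406, 0) (83, 0) (83, 50.3738)]  |A|=1076.1544
7. ⊥bis P7·P5 via (71.68,10.155): [(80.4154, 47.5926) (69.3105, 0) (83, 0) (83, 50.3738)]  |A|=390.8566
8. ⊥bis P7·P6 via (70.02,18.275): [(74.348, 21.5894) (69.3105, 0) (83, 0) (83, 28.2151)]  |A|=269.8321
9. ⊥bis P7·P8 via (68.845,14.5): [(74.348, 21.5894) (69.3105, 0) (83, 0) (83, 28.2151)]  |A|=269.8321
10. ⊥bis P7·P9 via (63.49,25.315): [(74.348, 21.5894) (69.3105, 0) (83, 0) (83, 28.2151)]  |A|=269.8321
11. canonical 4-gon: [(74.348, 21.5894) (69.3105, 0) (83, 0) (83, 28.2151)]
12. shoelace: 269.8321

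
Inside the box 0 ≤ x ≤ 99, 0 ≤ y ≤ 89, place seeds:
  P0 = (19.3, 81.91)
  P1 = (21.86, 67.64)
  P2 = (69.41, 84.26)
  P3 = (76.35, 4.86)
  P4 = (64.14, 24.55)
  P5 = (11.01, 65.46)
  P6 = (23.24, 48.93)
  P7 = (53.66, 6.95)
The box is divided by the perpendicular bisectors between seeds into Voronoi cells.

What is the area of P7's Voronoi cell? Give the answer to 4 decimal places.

Area of P7's cell: 1070.3776

1. box [0,99]×[0,89]: [(0, 0) (99, 0) (99, 89) (0, 89)]
2. ⊥bis P7·P0 via (36.48,44.43): [(0, 27.7084) (0, 0) (99, 0) (99, 73.0878)]  |A|=4989.4098
3. ⊥bis P7·P1 via (37.76,37.295): [(0, 17.5097) (0, 0) (99, 0) (99, 69.3832)]  |A|=4301.1994
4. ⊥bis P7·P2 via (61.535,45.605): [(55.8355, 46.7661) (0, 17.5097) (0, 0) (99, 0) (99, 37.9724)]  |A|=3623.2854
5. ⊥bis P7·P3 via (65.005,5.905): [(68.5305, 44.1798) (55.8355, 46.7661) (0, 17.5097) (0, 0) (64.4611, 0)]  |A|=2281.8238
6. ⊥bis P7·P4 via (58.9,15.75): [(65.5472, 11.7919) (29.7585, 33.1024) (0, 17.5097) (0, 0) (64.4611, 0)]  |A|=1550.0223
7. ⊥bis P7·P5 via (32.335,36.205): [(65.5472, 11.7919) (29.7585, 33.1024) (23.7843, 29.9721) (0, 12.6349) (0, 0) (64.4611, 0)]  |A|=1492.0499
8. ⊥bis P7·P6 via (38.45,27.94): [(65.5472, 11.7919) (38.4402, 27.9329) (0, 0.0779) (0, 0) (64.4611, 0)]  |A|=1070.3776
9. canonical 5-gon: [(65.5472, 11.7919) (38.4402, 27.9329) (0, 0.0779) (0, 0) (64.4611, 0)]
10. shoelace: 1070.3776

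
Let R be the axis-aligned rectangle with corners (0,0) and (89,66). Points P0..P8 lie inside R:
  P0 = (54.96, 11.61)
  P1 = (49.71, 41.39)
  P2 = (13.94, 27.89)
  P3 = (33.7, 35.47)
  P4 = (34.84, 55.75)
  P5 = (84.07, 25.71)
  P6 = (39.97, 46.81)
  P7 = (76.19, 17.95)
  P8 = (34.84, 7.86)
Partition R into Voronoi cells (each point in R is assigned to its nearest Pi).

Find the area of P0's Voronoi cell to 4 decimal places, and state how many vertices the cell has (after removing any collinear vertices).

Area of P0's cell: 569.6959 (5 vertices)

1. box [0,89]×[0,66]: [(0, 0) (89, 0) (89, 66) (0, 66)]
2. ⊥bis P0·P1 via (52.335,26.5): [(0, 17.2737) (0, 0) (89, 0) (89, 32.9638)]  |A|=2235.5684
3. ⊥bis P0·P2 via (34.45,19.75): [(35.985, 23.6176) (26.6116, 0) (89, 0) (89, 32.9638)]  |A|=1610.5198
4. ⊥bis P0·P3 via (44.33,23.54): [(46.4969, 25.4708) (31.3717, 11.9938) (26.6116, 0) (89, 0) (89, 32.9638)]  |A|=1553.6998
5. ⊥bis P0·P4 via (44.9,33.68): [(46.4969, 25.4708) (31.3717, 11.9938) (26.6116, 0) (89, 0) (89, 32.9638)]  |A|=1553.6998
6. ⊥bis P0·P5 via (69.515,18.66): [(64.6647, 28.6736) (46.4969, 25.4708) (31.3717, 11.9938) (26.6116, 0) (78.5533, 0)]  |A|=1002.8361
7. ⊥bis P0·P6 via (47.465,29.21): [(64.6647, 28.6736) (46.4969, 25.4708) (31.3717, 11.9938) (26.6116, 0) (78.5533, 0)]  |A|=1002.8361
8. ⊥bis P0·P7 via (65.575,14.78): [(61.5879, 28.1312) (46.4969, 25.4708) (31.3717, 11.9938) (26.6116, 0) (69.9888, 0)]  |A|=834.4922
9. ⊥bis P0·P8 via (44.9,9.735): [(61.5879, 28.1312) (46.4969, 25.4708) (42.6123, 22.0094) (46.7144, 0) (69.9888, 0)]  |A|=569.6959
10. canonical 5-gon: [(61.5879, 28.1312) (46.4969, 25.4708) (42.6123, 22.0094) (46.7144, 0) (69.9888, 0)]
11. shoelace: 569.6959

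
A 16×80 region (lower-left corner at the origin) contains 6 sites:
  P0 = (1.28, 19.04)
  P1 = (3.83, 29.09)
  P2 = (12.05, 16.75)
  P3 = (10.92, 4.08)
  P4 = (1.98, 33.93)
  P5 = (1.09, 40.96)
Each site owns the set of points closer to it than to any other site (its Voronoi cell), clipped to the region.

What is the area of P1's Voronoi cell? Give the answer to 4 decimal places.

Area of P1's cell: 140.6953

1. box [0,16]×[0,80]: [(0, 0) (16, 0) (16, 80) (0, 80)]
2. ⊥bis P1·P0 via (2.555,24.065): [(0, 24.7133) (16, 20.6536) (16, 80) (0, 80)]  |A|=917.0651
3. ⊥bis P1·P2 via (7.94,22.92): [(0, 24.7133) (7.6994, 22.7597) (16, 28.289) (16, 80) (0, 80)]  |A|=885.3758
4. ⊥bis P1·P3 via (7.375,16.585): [(0, 24.7133) (7.6994, 22.7597) (16, 28.289) (16, 80) (0, 80)]  |A|=885.3758
5. ⊥bis P1·P4 via (2.905,31.51): [(0, 30.3996) (0, 24.7133) (7.6994, 22.7597) (16, 28.289) (16, 36.5153)]  |A|=140.6953
6. ⊥bis P1·P5 via (2.46,35.025): [(0, 30.3996) (0, 24.7133) (7.6994, 22.7597) (16, 28.289) (16, 36.5153)]  |A|=140.6953
7. canonical 5-gon: [(0, 30.3996) (0, 24.7133) (7.6994, 22.7597) (16, 28.289) (16, 36.5153)]
8. shoelace: 140.6953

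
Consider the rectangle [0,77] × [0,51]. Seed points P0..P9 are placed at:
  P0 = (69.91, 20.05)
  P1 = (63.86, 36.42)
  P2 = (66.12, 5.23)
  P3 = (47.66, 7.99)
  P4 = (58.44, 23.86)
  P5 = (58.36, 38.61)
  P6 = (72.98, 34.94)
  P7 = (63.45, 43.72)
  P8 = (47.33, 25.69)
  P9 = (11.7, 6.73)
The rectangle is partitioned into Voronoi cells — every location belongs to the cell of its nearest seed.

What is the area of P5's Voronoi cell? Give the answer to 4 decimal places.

Area of P5's cell: 314.2751

1. box [0,77]×[0,51]: [(0, 0) (77, 0) (77, 51) (0, 51)]
2. ⊥bis P5·P0 via (64.135,29.33): [(0, 0) (17.0038, 0) (77, 37.336) (77, 51) (0, 51)]  |A|=2806.9928
3. ⊥bis P5·P1 via (61.11,37.515): [(0, 0) (17.0038, 0) (55.7808, 24.1311) (66.4795, 51) (0, 51)]  |A|=2520.6855
4. ⊥bis P5·P2 via (62.24,21.92): [(0, 7.4508) (46.2569, 18.2043) (55.7808, 24.1311) (66.4795, 51) (0, 51)]  |A|=2193.5887
5. ⊥bis P5·P3 via (53.01,23.3): [(0, 41.8241) (53.9291, 22.9788) (55.7808, 24.1311) (66.4795, 51) (0, 51)]  |A|=1197.5537
6. ⊥bis P5·P4 via (58.4,31.235): [(0, 41.8241) (30.732, 31.0849) (58.6099, 31.2361) (66.4795, 51) (0, 51)]  |A|=1077.8612
7. ⊥bis P5·P6 via (65.67,36.775): [(0, 41.8241) (30.732, 31.0849) (58.6099, 31.2361) (66.4795, 51) (0, 51)]  |A|=1077.8612
8. ⊥bis P5·P7 via (60.905,41.165): [(0, 41.8241) (30.732, 31.0849) (58.6099, 31.2361) (62.0924, 39.9822) (51.0314, 51) (0, 51)]  |A|=992.7593
9. ⊥bis P5·P8 via (52.845,32.15): [(53.9451, 31.2108) (58.6099, 31.2361) (62.0924, 39.9822) (51.0314, 51) (30.765, 51)]  |A|=314.2751
10. ⊥bis P5·P9 via (35.03,22.67): [(53.9451, 31.2108) (58.6099, 31.2361) (62.0924, 39.9822) (51.0314, 51) (30.765, 51)]  |A|=314.2751
11. canonical 5-gon: [(53.9451, 31.2108) (58.6099, 31.2361) (62.0924, 39.9822) (51.0314, 51) (30.765, 51)]
12. shoelace: 314.2751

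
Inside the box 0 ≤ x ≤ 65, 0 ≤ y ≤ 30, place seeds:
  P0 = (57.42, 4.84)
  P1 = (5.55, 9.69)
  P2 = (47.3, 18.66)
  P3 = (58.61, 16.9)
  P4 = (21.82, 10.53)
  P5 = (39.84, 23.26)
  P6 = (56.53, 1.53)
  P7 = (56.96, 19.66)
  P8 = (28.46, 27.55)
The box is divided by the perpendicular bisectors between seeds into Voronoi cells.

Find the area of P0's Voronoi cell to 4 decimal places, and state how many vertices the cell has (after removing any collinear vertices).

1. box [0,65]×[0,30]: [(0, 0) (65, 0) (65, 30) (0, 30)]
2. ⊥bis P0·P1 via (31.485,7.265): [(30.8057, 0) (65, 0) (65, 30) (33.6108, 30)]  |A|=983.7526
3. ⊥bis P0·P2 via (52.36,11.75): [(36.3141, 0) (65, 0) (65, 21.0059)]  |A|=301.2874
4. ⊥bis P0·P3 via (58.015,10.87): [(51.9725, 11.4662) (36.3141, 0) (65, 0) (65, 10.1808)]  |A|=230.7749
5. ⊥bis P0·P4 via (39.62,7.685): [(51.9725, 11.4662) (38.6671, 1.7231) (38.3917, 0) (65, 0) (65, 10.1808)]  |A|=228.985
6. ⊥bis P0·P5 via (48.63,14.05): [(51.9725, 11.4662) (38.6671, 1.7231) (38.3917, 0) (65, 0) (65, 10.1808)]  |A|=228.985
7. ⊥bis P0·P6 via (56.975,3.185): [(51.9725, 11.4662) (45.0443, 6.3929) (65, 1.0272) (65, 10.1808)]  |A|=128.8317
8. ⊥bis P0·P7 via (57.19,12.25): [(51.9725, 11.4662) (45.0443, 6.3929) (65, 1.0272) (65, 10.1808)]  |A|=128.8317
9. ⊥bis P0·P8 via (42.94,16.195): [(51.9725, 11.4662) (45.0443, 6.3929) (65, 1.0272) (65, 10.1808)]  |A|=128.8317
10. canonical 4-gon: [(51.9725, 11.4662) (45.0443, 6.3929) (65, 1.0272) (65, 10.1808)]
11. shoelace: 128.8317

Area of P0's cell: 128.8317 (4 vertices)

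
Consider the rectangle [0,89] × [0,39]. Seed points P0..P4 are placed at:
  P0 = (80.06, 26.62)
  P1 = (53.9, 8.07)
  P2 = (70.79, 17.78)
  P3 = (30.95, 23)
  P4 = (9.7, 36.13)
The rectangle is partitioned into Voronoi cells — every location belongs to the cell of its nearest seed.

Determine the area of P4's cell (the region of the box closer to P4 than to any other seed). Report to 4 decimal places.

Area of P4's cell: 550.1346

1. box [0,89]×[0,39]: [(0, 0) (89, 0) (89, 39) (0, 39)]
2. ⊥bis P4·P0 via (44.88,31.375): [(0, 0) (40.6393, 0) (45.9106, 39) (0, 39)]  |A|=1687.7231
3. ⊥bis P4·P1 via (31.8,22.1): [(0, 0) (17.77, 0) (42.5288, 39) (0, 39)]  |A|=1175.8271
4. ⊥bis P4·P2 via (40.245,26.955): [(0, 0) (17.77, 0) (42.5288, 39) (0, 39)]  |A|=1175.8271
5. ⊥bis P4·P3 via (20.325,29.565): [(0, 0) (2.0573, 0) (26.1547, 39) (0, 39)]  |A|=550.1346
6. canonical 4-gon: [(0, 0) (2.0573, 0) (26.1547, 39) (0, 39)]
7. shoelace: 550.1346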